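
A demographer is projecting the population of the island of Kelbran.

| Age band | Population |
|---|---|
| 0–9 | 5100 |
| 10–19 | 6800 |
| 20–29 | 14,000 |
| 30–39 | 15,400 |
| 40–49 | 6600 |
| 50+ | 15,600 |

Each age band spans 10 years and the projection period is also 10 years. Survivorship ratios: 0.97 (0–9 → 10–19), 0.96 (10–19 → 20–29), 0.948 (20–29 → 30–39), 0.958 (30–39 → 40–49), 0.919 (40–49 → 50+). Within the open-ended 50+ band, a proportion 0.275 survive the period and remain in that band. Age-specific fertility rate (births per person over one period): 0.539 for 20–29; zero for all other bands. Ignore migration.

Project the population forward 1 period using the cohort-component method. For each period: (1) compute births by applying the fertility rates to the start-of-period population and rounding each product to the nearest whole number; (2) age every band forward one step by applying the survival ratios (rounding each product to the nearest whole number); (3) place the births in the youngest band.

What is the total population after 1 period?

57401

Period 1:
Births: 14000 × 0.539 = 7546
10–19: 5100 × 0.97 = 4947
20–29: 6800 × 0.96 = 6528
30–39: 14000 × 0.948 = 13272
40–49: 15400 × 0.958 = 14753
50+: 6600 × 0.919 + 15600 × 0.275 = 6065 + 4290 = 10355
Population now: 0–9=7546, 10–19=4947, 20–29=6528, 30–39=13272, 40–49=14753, 50+=10355
Total after period 1: 7546 + 4947 + 6528 + 13272 + 14753 + 10355 = 57401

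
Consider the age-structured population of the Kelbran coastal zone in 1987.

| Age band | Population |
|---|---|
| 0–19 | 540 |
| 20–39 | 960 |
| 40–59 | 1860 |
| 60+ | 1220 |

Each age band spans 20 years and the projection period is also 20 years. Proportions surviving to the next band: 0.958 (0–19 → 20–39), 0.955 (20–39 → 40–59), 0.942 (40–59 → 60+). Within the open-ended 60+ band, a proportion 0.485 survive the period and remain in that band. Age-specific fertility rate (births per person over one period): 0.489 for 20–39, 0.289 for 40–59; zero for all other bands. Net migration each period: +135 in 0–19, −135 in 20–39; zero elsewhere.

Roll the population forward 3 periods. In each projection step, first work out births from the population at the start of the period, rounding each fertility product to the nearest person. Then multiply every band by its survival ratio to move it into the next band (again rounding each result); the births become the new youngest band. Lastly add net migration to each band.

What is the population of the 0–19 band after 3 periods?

709

— Period 1 —
Births: 960 × 0.489 = 469  |  1860 × 0.289 = 538 — total 1007
20–39: 540 × 0.958 = 517
40–59: 960 × 0.955 = 917
60+: 1860 × 0.942 + 1220 × 0.485 = 1752 + 592 = 2344
Net migration: 0–19 + 135 → 1142; 20–39 − 135 → 382
End of period: [1142, 382, 917, 2344]
— Period 2 —
Births: 382 × 0.489 = 187  |  917 × 0.289 = 265 — total 452
20–39: 1142 × 0.958 = 1094
40–59: 382 × 0.955 = 365
60+: 917 × 0.942 + 2344 × 0.485 = 864 + 1137 = 2001
Net migration: 0–19 + 135 → 587; 20–39 − 135 → 959
End of period: [587, 959, 365, 2001]
— Period 3 —
Births: 959 × 0.489 = 469  |  365 × 0.289 = 105 — total 574
20–39: 587 × 0.958 = 562
40–59: 959 × 0.955 = 916
60+: 365 × 0.942 + 2001 × 0.485 = 344 + 970 = 1314
Net migration: 0–19 + 135 → 709; 20–39 − 135 → 427
End of period: [709, 427, 916, 1314]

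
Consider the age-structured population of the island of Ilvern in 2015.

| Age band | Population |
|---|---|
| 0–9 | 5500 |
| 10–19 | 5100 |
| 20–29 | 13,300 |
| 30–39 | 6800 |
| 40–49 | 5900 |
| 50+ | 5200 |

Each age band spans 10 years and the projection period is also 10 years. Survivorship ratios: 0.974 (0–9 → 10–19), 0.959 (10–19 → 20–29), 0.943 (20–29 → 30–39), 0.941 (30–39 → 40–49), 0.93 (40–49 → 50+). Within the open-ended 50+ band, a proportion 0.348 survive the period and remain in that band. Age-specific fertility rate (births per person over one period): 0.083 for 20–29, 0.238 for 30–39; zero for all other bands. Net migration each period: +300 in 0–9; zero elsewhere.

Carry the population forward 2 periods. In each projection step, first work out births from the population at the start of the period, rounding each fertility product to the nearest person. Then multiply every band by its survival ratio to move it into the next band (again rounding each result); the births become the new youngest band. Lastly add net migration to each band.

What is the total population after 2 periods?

Period 1:
Births: 13300 * 0.083 = 1104 ; 6800 * 0.238 = 1618 — total 2722
10–19: 5500 * 0.974 = 5357
20–29: 5100 * 0.959 = 4891
30–39: 13300 * 0.943 = 12542
40–49: 6800 * 0.941 = 6399
50+: 5900 * 0.93 + 5200 * 0.348 = 5487 + 1810 = 7297
Net migration: 0–9 + 300 → 3022
→ [3022, 5357, 4891, 12542, 6399, 7297]
Period 2:
Births: 4891 * 0.083 = 406 ; 12542 * 0.238 = 2985 — total 3391
10–19: 3022 * 0.974 = 2943
20–29: 5357 * 0.959 = 5137
30–39: 4891 * 0.943 = 4612
40–49: 12542 * 0.941 = 11802
50+: 6399 * 0.93 + 7297 * 0.348 = 5951 + 2539 = 8490
Net migration: 0–9 + 300 → 3691
→ [3691, 2943, 5137, 4612, 11802, 8490]
Total after period 2: 3691 + 2943 + 5137 + 4612 + 11802 + 8490 = 36675

36675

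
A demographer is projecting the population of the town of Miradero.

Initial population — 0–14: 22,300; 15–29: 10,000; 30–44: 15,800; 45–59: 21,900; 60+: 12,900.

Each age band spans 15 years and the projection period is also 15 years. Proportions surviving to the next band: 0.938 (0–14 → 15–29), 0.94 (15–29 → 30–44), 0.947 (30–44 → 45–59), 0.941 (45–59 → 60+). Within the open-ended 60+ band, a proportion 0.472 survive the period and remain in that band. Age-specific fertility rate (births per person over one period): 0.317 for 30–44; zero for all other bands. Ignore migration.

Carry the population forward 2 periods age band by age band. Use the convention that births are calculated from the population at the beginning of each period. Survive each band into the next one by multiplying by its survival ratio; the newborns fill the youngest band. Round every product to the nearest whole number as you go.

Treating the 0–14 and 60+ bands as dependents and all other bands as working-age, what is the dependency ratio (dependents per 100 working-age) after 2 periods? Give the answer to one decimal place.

89.2

Period 1:
Births: 15800 × 0.317 = 5009
15–29: 22300 × 0.938 = 20917
30–44: 10000 × 0.94 = 9400
45–59: 15800 × 0.947 = 14963
60+: 21900 × 0.941 + 12900 × 0.472 = 20608 + 6089 = 26697
Giving 5009 / 20917 / 9400 / 14963 / 26697.
Period 2:
Births: 9400 × 0.317 = 2980
15–29: 5009 × 0.938 = 4698
30–44: 20917 × 0.94 = 19662
45–59: 9400 × 0.947 = 8902
60+: 14963 × 0.941 + 26697 × 0.472 = 14080 + 12601 = 26681
Giving 2980 / 4698 / 19662 / 8902 / 26681.
Dependents (band 0–14 + band 60+) = 2980 + 26681 = 29661; working-age = 33262; ratio = 29661/33262 × 100 = 89.2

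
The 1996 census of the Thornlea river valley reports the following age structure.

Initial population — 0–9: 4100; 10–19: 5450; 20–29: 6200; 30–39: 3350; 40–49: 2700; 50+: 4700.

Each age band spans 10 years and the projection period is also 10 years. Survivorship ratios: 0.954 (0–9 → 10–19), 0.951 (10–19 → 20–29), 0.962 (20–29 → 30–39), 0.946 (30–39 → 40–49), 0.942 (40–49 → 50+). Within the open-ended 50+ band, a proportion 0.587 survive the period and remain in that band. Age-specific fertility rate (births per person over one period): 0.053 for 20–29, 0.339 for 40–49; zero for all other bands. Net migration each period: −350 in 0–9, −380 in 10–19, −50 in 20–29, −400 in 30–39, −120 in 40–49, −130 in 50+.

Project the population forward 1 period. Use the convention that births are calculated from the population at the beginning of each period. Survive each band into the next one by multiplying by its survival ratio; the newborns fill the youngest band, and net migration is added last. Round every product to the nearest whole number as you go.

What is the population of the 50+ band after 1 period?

(Bands numbered youngest = 1 to oldest = 6.)
— Period 1 —
Births: 6200 × 0.053 = 329  |  2700 × 0.339 = 915 → 1244
Band 2: 4100 × 0.954 = 3911
Band 3: 5450 × 0.951 = 5183
Band 4: 6200 × 0.962 = 5964
Band 5: 3350 × 0.946 = 3169
Band 6: 2700 × 0.942 + 4700 × 0.587 = 2543 + 2759 = 5302
Net migration: Band 1 − 350 → 894; Band 2 − 380 → 3531; Band 3 − 50 → 5133; Band 4 − 400 → 5564; Band 5 − 120 → 3049; Band 6 − 130 → 5172
Population now: 0–9=894, 10–19=3531, 20–29=5133, 30–39=5564, 40–49=3049, 50+=5172

5172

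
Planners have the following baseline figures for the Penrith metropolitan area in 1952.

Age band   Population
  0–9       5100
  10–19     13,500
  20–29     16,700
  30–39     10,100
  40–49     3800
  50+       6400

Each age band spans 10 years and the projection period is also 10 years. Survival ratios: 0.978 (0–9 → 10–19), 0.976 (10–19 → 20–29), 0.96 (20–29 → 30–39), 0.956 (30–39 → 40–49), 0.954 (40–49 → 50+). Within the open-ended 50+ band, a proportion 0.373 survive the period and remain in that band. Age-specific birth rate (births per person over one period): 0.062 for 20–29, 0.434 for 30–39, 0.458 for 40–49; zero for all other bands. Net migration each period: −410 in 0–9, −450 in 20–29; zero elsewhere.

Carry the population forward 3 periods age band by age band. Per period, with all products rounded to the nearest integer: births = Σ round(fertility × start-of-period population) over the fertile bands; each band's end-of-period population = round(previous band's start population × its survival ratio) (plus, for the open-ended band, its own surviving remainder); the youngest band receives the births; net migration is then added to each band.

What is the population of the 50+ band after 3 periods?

18894

Period 1.
Births: 16700 * 0.062 = 1035  |  10100 * 0.434 = 4383  |  3800 * 0.458 = 1740 — total 7158
10–19: 5100 * 0.978 = 4988
20–29: 13500 * 0.976 = 13176
30–39: 16700 * 0.96 = 16032
40–49: 10100 * 0.956 = 9656
50+: 3800 * 0.954 + 6400 * 0.373 = 3625 + 2387 = 6012
Net migration: 0–9 − 410 → 6748; 20–29 − 450 → 12726
→ [6748, 4988, 12726, 16032, 9656, 6012]
Period 2.
Births: 12726 * 0.062 = 789  |  16032 * 0.434 = 6958  |  9656 * 0.458 = 4422 — total 12169
10–19: 6748 * 0.978 = 6600
20–29: 4988 * 0.976 = 4868
30–39: 12726 * 0.96 = 12217
40–49: 16032 * 0.956 = 15327
50+: 9656 * 0.954 + 6012 * 0.373 = 9212 + 2242 = 11454
Net migration: 0–9 − 410 → 11759; 20–29 − 450 → 4418
→ [11759, 6600, 4418, 12217, 15327, 11454]
Period 3.
Births: 4418 * 0.062 = 274  |  12217 * 0.434 = 5302  |  15327 * 0.458 = 7020 — total 12596
10–19: 11759 * 0.978 = 11500
20–29: 6600 * 0.976 = 6442
30–39: 4418 * 0.96 = 4241
40–49: 12217 * 0.956 = 11679
50+: 15327 * 0.954 + 11454 * 0.373 = 14622 + 4272 = 18894
Net migration: 0–9 − 410 → 12186; 20–29 − 450 → 5992
→ [12186, 11500, 5992, 4241, 11679, 18894]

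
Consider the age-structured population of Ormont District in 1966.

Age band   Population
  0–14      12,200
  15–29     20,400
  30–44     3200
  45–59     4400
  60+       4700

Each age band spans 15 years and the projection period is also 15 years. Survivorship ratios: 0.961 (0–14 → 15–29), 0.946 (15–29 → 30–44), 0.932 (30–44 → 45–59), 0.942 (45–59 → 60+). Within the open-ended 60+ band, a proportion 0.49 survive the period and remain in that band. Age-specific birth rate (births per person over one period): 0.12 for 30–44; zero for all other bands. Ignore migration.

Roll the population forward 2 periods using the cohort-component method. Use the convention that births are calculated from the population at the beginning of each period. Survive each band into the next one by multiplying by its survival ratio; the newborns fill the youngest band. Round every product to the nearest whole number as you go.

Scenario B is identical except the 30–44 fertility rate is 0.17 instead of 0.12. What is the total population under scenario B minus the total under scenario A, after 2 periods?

Call the bands 1 to 5, youngest first.
Period 1:
Births: 3200 × 0.12 = 384
Band 2: 12200 × 0.961 = 11724
Band 3: 20400 × 0.946 = 19298
Band 4: 3200 × 0.932 = 2982
Band 5: 4400 × 0.942 + 4700 × 0.49 = 4145 + 2303 = 6448
→ [384, 11724, 19298, 2982, 6448]
Period 2:
Births: 19298 × 0.12 = 2316
Band 2: 384 × 0.961 = 369
Band 3: 11724 × 0.946 = 11091
Band 4: 19298 × 0.932 = 17986
Band 5: 2982 × 0.942 + 6448 × 0.49 = 2809 + 3160 = 5969
→ [2316, 369, 11091, 17986, 5969]
Scenario A total after 2 periods: 37731
Scenario B projection —
Period 1:
Births: 3200 × 0.17 = 544
Band 2: 12200 × 0.961 = 11724
Band 3: 20400 × 0.946 = 19298
Band 4: 3200 × 0.932 = 2982
Band 5: 4400 × 0.942 + 4700 × 0.49 = 4145 + 2303 = 6448
→ [544, 11724, 19298, 2982, 6448]
Period 2:
Births: 19298 × 0.17 = 3281
Band 2: 544 × 0.961 = 523
Band 3: 11724 × 0.946 = 11091
Band 4: 19298 × 0.932 = 17986
Band 5: 2982 × 0.942 + 6448 × 0.49 = 2809 + 3160 = 5969
→ [3281, 523, 11091, 17986, 5969]
Scenario B total after 2 periods: 38850
Difference B − A = 38850 − 37731 = 1119

1119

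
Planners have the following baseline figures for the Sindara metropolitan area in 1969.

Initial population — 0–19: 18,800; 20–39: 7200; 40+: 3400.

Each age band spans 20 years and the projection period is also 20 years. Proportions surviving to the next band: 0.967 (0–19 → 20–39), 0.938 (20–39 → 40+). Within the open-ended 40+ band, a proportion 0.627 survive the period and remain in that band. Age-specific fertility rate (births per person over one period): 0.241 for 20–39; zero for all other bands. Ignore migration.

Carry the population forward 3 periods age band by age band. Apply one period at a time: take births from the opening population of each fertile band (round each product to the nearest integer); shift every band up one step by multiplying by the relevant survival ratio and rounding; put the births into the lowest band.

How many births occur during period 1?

1735

— Period 1 —
Births: 7200 × 0.241 = 1735
20–39: 18800 × 0.967 = 18180
40+: 7200 × 0.938 + 3400 × 0.627 = 6754 + 2132 = 8886
End of period: [1735, 18180, 8886]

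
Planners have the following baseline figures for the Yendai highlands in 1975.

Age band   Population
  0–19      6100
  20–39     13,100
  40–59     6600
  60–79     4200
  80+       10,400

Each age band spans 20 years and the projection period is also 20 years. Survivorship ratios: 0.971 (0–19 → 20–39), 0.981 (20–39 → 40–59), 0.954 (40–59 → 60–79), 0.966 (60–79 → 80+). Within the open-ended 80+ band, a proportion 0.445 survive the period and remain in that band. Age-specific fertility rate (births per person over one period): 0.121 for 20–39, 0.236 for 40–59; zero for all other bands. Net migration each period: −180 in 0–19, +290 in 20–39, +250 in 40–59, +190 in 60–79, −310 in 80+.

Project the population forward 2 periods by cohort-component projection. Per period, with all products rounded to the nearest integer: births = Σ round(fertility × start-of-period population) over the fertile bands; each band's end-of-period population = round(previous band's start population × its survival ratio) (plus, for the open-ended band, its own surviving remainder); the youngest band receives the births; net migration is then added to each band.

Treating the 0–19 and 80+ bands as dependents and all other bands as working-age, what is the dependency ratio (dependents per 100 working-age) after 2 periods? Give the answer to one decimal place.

60.1

[period 1]
Births: 13100 × 0.121 = 1585  |  6600 × 0.236 = 1558 → 3143
20–39: 6100 × 0.971 = 5923
40–59: 13100 × 0.981 = 12851
60–79: 6600 × 0.954 = 6296
80+: 4200 × 0.966 + 10400 × 0.445 = 4057 + 4628 = 8685
Net migration: 0–19 − 180 → 2963; 20–39 + 290 → 6213; 40–59 + 250 → 13101; 60–79 + 190 → 6486; 80+ − 310 → 8375
Giving 2963 / 6213 / 13101 / 6486 / 8375.
[period 2]
Births: 6213 × 0.121 = 752  |  13101 × 0.236 = 3092 → 3844
20–39: 2963 × 0.971 = 2877
40–59: 6213 × 0.981 = 6095
60–79: 13101 × 0.954 = 12498
80+: 6486 × 0.966 + 8375 × 0.445 = 6265 + 3727 = 9992
Net migration: 0–19 − 180 → 3664; 20–39 + 290 → 3167; 40–59 + 250 → 6345; 60–79 + 190 → 12688; 80+ − 310 → 9682
Giving 3664 / 3167 / 6345 / 12688 / 9682.
Dependents (band 0–19 + band 80+) = 3664 + 9682 = 13346; working-age = 22200; ratio = 13346/22200 × 100 = 60.1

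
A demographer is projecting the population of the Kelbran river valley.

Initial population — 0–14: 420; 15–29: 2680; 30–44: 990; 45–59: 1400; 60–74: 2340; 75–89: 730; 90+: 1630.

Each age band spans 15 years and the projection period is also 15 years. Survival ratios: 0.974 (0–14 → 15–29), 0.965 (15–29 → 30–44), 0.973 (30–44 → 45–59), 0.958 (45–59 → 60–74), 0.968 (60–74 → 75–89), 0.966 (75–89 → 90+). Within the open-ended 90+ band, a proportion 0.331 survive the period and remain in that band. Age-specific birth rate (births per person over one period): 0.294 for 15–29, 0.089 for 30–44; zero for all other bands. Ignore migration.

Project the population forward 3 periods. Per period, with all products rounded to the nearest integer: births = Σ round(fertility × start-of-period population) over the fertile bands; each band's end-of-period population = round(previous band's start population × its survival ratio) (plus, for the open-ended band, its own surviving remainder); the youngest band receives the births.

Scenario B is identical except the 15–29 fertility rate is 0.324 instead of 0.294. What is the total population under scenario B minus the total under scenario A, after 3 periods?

139

— Period 1 —
Births: 2680 × 0.294 = 788  |  990 × 0.089 = 88 — total 876
15–29: 420 × 0.974 = 409
30–44: 2680 × 0.965 = 2586
45–59: 990 × 0.973 = 963
60–74: 1400 × 0.958 = 1341
75–89: 2340 × 0.968 = 2265
90+: 730 × 0.966 + 1630 × 0.331 = 705 + 540 = 1245
Giving 876 / 409 / 2586 / 963 / 1341 / 2265 / 1245.
— Period 2 —
Births: 409 × 0.294 = 120  |  2586 × 0.089 = 230 — total 350
15–29: 876 × 0.974 = 853
30–44: 409 × 0.965 = 395
45–59: 2586 × 0.973 = 2516
60–74: 963 × 0.958 = 923
75–89: 1341 × 0.968 = 1298
90+: 2265 × 0.966 + 1245 × 0.331 = 2188 + 412 = 2600
Giving 350 / 853 / 395 / 2516 / 923 / 1298 / 2600.
— Period 3 —
Births: 853 × 0.294 = 251  |  395 × 0.089 = 35 — total 286
15–29: 350 × 0.974 = 341
30–44: 853 × 0.965 = 823
45–59: 395 × 0.973 = 384
60–74: 2516 × 0.958 = 2410
75–89: 923 × 0.968 = 893
90+: 1298 × 0.966 + 2600 × 0.331 = 1254 + 861 = 2115
Giving 286 / 341 / 823 / 384 / 2410 / 893 / 2115.
Scenario A total after 3 periods: 7252
Scenario B projection —
— Period 1 —
Births: 2680 × 0.324 = 868  |  990 × 0.089 = 88 — total 956
15–29: 420 × 0.974 = 409
30–44: 2680 × 0.965 = 2586
45–59: 990 × 0.973 = 963
60–74: 1400 × 0.958 = 1341
75–89: 2340 × 0.968 = 2265
90+: 730 × 0.966 + 1630 × 0.331 = 705 + 540 = 1245
Giving 956 / 409 / 2586 / 963 / 1341 / 2265 / 1245.
— Period 2 —
Births: 409 × 0.324 = 133  |  2586 × 0.089 = 230 — total 363
15–29: 956 × 0.974 = 931
30–44: 409 × 0.965 = 395
45–59: 2586 × 0.973 = 2516
60–74: 963 × 0.958 = 923
75–89: 1341 × 0.968 = 1298
90+: 2265 × 0.966 + 1245 × 0.331 = 2188 + 412 = 2600
Giving 363 / 931 / 395 / 2516 / 923 / 1298 / 2600.
— Period 3 —
Births: 931 × 0.324 = 302  |  395 × 0.089 = 35 — total 337
15–29: 363 × 0.974 = 354
30–44: 931 × 0.965 = 898
45–59: 395 × 0.973 = 384
60–74: 2516 × 0.958 = 2410
75–89: 923 × 0.968 = 893
90+: 1298 × 0.966 + 2600 × 0.331 = 1254 + 861 = 2115
Giving 337 / 354 / 898 / 384 / 2410 / 893 / 2115.
Scenario B total after 3 periods: 7391
Difference B − A = 7391 − 7252 = 139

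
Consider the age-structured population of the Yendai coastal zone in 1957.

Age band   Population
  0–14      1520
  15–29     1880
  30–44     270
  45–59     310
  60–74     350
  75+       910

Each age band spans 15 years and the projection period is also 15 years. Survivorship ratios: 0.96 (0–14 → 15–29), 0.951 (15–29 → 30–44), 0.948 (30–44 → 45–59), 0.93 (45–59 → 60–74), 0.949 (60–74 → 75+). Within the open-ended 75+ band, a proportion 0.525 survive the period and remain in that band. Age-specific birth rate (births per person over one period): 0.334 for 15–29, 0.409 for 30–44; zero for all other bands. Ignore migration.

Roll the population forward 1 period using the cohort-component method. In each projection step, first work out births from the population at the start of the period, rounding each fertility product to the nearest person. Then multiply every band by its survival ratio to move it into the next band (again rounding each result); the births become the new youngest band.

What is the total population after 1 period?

5339

Call the bands 1 to 6, youngest first.
— Period 1 —
Births: 1880 * 0.334 = 628  |  270 * 0.409 = 110 → 738
Band 2: 1520 * 0.96 = 1459
Band 3: 1880 * 0.951 = 1788
Band 4: 270 * 0.948 = 256
Band 5: 310 * 0.93 = 288
Band 6: 350 * 0.949 + 910 * 0.525 = 332 + 478 = 810
→ [738, 1459, 1788, 256, 288, 810]
Total after period 1: 738 + 1459 + 1788 + 256 + 288 + 810 = 5339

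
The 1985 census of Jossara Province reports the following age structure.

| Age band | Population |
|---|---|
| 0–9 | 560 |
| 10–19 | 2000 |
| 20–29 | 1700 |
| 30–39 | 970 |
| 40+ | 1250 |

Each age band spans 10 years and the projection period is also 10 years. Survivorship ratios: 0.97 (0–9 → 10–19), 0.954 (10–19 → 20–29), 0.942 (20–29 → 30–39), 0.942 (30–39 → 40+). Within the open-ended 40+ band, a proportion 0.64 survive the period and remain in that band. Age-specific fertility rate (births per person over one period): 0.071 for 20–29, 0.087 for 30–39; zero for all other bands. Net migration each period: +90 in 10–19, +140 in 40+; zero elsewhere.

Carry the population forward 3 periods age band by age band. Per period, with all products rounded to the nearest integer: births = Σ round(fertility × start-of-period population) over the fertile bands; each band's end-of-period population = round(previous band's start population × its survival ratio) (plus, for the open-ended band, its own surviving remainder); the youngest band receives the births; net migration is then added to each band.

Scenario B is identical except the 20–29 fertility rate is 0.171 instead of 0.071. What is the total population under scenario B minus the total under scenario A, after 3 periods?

402

Let band 1 be 0–9 through band 5 = 40+.
After projecting period 1:
Births: 1700 × 0.071 = 121, 970 × 0.087 = 84 — total 205
Band 2: 560 × 0.97 = 543
Band 3: 2000 × 0.954 = 1908
Band 4: 1700 × 0.942 = 1601
Band 5: 970 × 0.942 + 1250 × 0.64 = 914 + 800 = 1714
Net migration: Band 2 + 90 → 633; Band 5 + 140 → 1854
→ [205, 633, 1908, 1601, 1854]
After projecting period 2:
Births: 1908 × 0.071 = 135, 1601 × 0.087 = 139 — total 274
Band 2: 205 × 0.97 = 199
Band 3: 633 × 0.954 = 604
Band 4: 1908 × 0.942 = 1797
Band 5: 1601 × 0.942 + 1854 × 0.64 = 1508 + 1187 = 2695
Net migration: Band 2 + 90 → 289; Band 5 + 140 → 2835
→ [274, 289, 604, 1797, 2835]
After projecting period 3:
Births: 604 × 0.071 = 43, 1797 × 0.087 = 156 — total 199
Band 2: 274 × 0.97 = 266
Band 3: 289 × 0.954 = 276
Band 4: 604 × 0.942 = 569
Band 5: 1797 × 0.942 + 2835 × 0.64 = 1693 + 1814 = 3507
Net migration: Band 2 + 90 → 356; Band 5 + 140 → 3647
→ [199, 356, 276, 569, 3647]
Scenario A total after 3 periods: 5047
Scenario B projection —
After projecting period 1:
Births: 1700 × 0.171 = 291, 970 × 0.087 = 84 — total 375
Band 2: 560 × 0.97 = 543
Band 3: 2000 × 0.954 = 1908
Band 4: 1700 × 0.942 = 1601
Band 5: 970 × 0.942 + 1250 × 0.64 = 914 + 800 = 1714
Net migration: Band 2 + 90 → 633; Band 5 + 140 → 1854
→ [375, 633, 1908, 1601, 1854]
After projecting period 2:
Births: 1908 × 0.171 = 326, 1601 × 0.087 = 139 — total 465
Band 2: 375 × 0.97 = 364
Band 3: 633 × 0.954 = 604
Band 4: 1908 × 0.942 = 1797
Band 5: 1601 × 0.942 + 1854 × 0.64 = 1508 + 1187 = 2695
Net migration: Band 2 + 90 → 454; Band 5 + 140 → 2835
→ [465, 454, 604, 1797, 2835]
After projecting period 3:
Births: 604 × 0.171 = 103, 1797 × 0.087 = 156 — total 259
Band 2: 465 × 0.97 = 451
Band 3: 454 × 0.954 = 433
Band 4: 604 × 0.942 = 569
Band 5: 1797 × 0.942 + 2835 × 0.64 = 1693 + 1814 = 3507
Net migration: Band 2 + 90 → 541; Band 5 + 140 → 3647
→ [259, 541, 433, 569, 3647]
Scenario B total after 3 periods: 5449
Difference B − A = 5449 − 5047 = 402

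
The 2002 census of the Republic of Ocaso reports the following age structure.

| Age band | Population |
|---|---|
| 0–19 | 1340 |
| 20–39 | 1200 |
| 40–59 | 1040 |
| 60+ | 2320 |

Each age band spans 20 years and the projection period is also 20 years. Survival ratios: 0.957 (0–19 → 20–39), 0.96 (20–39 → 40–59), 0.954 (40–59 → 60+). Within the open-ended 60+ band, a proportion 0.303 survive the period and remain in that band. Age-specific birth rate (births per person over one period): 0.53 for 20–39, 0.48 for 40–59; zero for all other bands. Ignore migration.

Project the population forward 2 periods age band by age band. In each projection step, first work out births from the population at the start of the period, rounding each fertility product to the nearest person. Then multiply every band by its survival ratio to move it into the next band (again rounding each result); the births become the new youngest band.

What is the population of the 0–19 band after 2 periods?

Numbering the groups 1..4 from youngest to oldest:
— Period 1 —
Births: 1200 × 0.53 = 636  |  1040 × 0.48 = 499 → 1135
Group 2: 1340 × 0.957 = 1282
Group 3: 1200 × 0.96 = 1152
Group 4: 1040 × 0.954 + 2320 × 0.303 = 992 + 703 = 1695
Giving 1135 / 1282 / 1152 / 1695.
— Period 2 —
Births: 1282 × 0.53 = 679  |  1152 × 0.48 = 553 → 1232
Group 2: 1135 × 0.957 = 1086
Group 3: 1282 × 0.96 = 1231
Group 4: 1152 × 0.954 + 1695 × 0.303 = 1099 + 514 = 1613
Giving 1232 / 1086 / 1231 / 1613.

1232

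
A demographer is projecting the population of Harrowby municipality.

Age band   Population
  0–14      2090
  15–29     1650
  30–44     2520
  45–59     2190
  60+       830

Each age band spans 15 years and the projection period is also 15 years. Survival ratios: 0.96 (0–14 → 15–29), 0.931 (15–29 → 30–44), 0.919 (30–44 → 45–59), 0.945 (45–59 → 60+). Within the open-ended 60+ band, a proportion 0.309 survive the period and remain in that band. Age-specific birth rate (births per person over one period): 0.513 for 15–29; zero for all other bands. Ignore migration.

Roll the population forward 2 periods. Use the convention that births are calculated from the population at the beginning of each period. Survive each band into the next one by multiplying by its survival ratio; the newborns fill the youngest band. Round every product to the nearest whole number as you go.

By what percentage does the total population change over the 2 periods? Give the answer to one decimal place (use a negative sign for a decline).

-13.5

Let group 1 be 0–14 through group 5 = 60+.
— Period 1 —
Births: 1650 * 0.513 = 846
Group 2: 2090 * 0.96 = 2006
Group 3: 1650 * 0.931 = 1536
Group 4: 2520 * 0.919 = 2316
Group 5: 2190 * 0.945 + 830 * 0.309 = 2070 + 256 = 2326
Population now: 0–14=846, 15–29=2006, 30–44=1536, 45–59=2316, 60+=2326
— Period 2 —
Births: 2006 * 0.513 = 1029
Group 2: 846 * 0.96 = 812
Group 3: 2006 * 0.931 = 1868
Group 4: 1536 * 0.919 = 1412
Group 5: 2316 * 0.945 + 2326 * 0.309 = 2189 + 719 = 2908
Population now: 0–14=1029, 15–29=812, 30–44=1868, 45–59=1412, 60+=2908
Total: 9280 → 8029; change = -1251; percentage change = -13.5%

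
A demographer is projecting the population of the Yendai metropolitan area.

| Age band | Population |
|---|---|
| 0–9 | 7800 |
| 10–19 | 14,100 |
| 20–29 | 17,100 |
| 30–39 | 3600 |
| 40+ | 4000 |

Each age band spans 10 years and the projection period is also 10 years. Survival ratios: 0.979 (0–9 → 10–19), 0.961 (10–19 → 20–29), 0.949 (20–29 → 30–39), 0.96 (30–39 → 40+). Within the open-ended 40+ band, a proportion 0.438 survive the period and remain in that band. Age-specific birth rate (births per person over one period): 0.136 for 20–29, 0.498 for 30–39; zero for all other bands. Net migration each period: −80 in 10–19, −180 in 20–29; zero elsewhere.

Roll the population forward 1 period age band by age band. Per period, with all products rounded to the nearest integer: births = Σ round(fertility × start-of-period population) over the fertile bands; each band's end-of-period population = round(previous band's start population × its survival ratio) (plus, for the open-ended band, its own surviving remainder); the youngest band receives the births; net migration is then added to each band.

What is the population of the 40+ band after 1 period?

5208

(Groups numbered youngest = 1 to oldest = 5.)
Period 1:
Births: 17100 × 0.136 = 2326, 3600 × 0.498 = 1793 → 4119
Group 2: 7800 × 0.979 = 7636
Group 3: 14100 × 0.961 = 13550
Group 4: 17100 × 0.949 = 16228
Group 5: 3600 × 0.96 + 4000 × 0.438 = 3456 + 1752 = 5208
Net migration: Group 2 − 80 → 7556; Group 3 − 180 → 13370
End of period: [4119, 7556, 13370, 16228, 5208]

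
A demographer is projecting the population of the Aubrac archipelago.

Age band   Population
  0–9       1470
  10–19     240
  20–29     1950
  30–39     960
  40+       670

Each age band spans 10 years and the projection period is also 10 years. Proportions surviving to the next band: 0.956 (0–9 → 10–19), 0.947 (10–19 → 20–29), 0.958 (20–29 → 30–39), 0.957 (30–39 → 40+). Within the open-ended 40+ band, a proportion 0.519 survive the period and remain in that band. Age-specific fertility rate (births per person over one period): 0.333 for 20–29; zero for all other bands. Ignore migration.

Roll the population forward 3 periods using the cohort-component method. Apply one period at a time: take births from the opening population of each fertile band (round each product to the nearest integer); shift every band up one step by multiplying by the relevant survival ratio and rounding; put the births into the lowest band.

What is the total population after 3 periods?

3855

Let band 1 be 0–9 through band 5 = 40+.
After projecting period 1:
Births: 1950 × 0.333 = 649
Band 2: 1470 × 0.956 = 1405
Band 3: 240 × 0.947 = 227
Band 4: 1950 × 0.958 = 1868
Band 5: 960 × 0.957 + 670 × 0.519 = 919 + 348 = 1267
→ [649, 1405, 227, 1868, 1267]
After projecting period 2:
Births: 227 × 0.333 = 76
Band 2: 649 × 0.956 = 620
Band 3: 1405 × 0.947 = 1331
Band 4: 227 × 0.958 = 217
Band 5: 1868 × 0.957 + 1267 × 0.519 = 1788 + 658 = 2446
→ [76, 620, 1331, 217, 2446]
After projecting period 3:
Births: 1331 × 0.333 = 443
Band 2: 76 × 0.956 = 73
Band 3: 620 × 0.947 = 587
Band 4: 1331 × 0.958 = 1275
Band 5: 217 × 0.957 + 2446 × 0.519 = 208 + 1269 = 1477
→ [443, 73, 587, 1275, 1477]
Total after period 3: 443 + 73 + 587 + 1275 + 1477 = 3855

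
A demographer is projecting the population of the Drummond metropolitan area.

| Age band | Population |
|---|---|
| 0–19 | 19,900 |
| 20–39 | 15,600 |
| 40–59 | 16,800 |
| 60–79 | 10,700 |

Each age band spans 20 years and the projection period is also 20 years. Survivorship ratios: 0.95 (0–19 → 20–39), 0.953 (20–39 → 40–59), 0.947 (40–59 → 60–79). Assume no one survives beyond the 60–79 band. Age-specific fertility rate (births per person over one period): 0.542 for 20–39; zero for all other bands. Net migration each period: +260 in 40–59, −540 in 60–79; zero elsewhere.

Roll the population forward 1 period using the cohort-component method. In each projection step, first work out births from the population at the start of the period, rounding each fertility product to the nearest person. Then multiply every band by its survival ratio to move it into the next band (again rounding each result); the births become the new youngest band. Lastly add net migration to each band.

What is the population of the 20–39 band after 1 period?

18905

After projecting period 1:
Births: 15600 × 0.542 = 8455
20–39: 19900 × 0.95 = 18905
40–59: 15600 × 0.953 = 14867
60–79: 16800 × 0.947 = 15910
Net migration: 40–59 + 260 → 15127; 60–79 − 540 → 15370
Population now: 0–19=8455, 20–39=18905, 40–59=15127, 60–79=15370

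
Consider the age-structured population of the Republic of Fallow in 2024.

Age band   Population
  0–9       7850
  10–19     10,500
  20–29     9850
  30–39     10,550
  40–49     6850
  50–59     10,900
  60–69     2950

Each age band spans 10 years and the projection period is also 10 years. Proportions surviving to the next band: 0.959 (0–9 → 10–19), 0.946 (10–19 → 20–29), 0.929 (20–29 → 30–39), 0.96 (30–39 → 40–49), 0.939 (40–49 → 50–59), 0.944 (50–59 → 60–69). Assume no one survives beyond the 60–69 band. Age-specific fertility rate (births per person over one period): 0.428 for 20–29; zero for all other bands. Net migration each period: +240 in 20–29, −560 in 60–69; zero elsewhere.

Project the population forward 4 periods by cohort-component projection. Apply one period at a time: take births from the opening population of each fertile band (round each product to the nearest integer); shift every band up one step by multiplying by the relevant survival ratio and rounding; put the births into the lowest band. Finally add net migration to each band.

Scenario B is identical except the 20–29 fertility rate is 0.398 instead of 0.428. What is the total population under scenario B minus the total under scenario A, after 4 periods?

Numbering the bands 1..7 from youngest to oldest:
Period 1:
Births: 9850 * 0.428 = 4216
Band 2: 7850 * 0.959 = 7528
Band 3: 10500 * 0.946 = 9933
Band 4: 9850 * 0.929 = 9151
Band 5: 10550 * 0.96 = 10128
Band 6: 6850 * 0.939 = 6432
Band 7: 10900 * 0.944 = 10290
Net migration: Band 3 + 240 → 10173; Band 7 − 560 → 9730
Population now: 0–9=4216, 10–19=7528, 20–29=10173, 30–39=9151, 40–49=10128, 50–59=6432, 60–69=9730
Period 2:
Births: 10173 * 0.428 = 4354
Band 2: 4216 * 0.959 = 4043
Band 3: 7528 * 0.946 = 7121
Band 4: 10173 * 0.929 = 9451
Band 5: 9151 * 0.96 = 8785
Band 6: 10128 * 0.939 = 9510
Band 7: 6432 * 0.944 = 6072
Net migration: Band 3 + 240 → 7361; Band 7 − 560 → 5512
Population now: 0–9=4354, 10–19=4043, 20–29=7361, 30–39=9451, 40–49=8785, 50–59=9510, 60–69=5512
Period 3:
Births: 7361 * 0.428 = 3151
Band 2: 4354 * 0.959 = 4175
Band 3: 4043 * 0.946 = 3825
Band 4: 7361 * 0.929 = 6838
Band 5: 9451 * 0.96 = 9073
Band 6: 8785 * 0.939 = 8249
Band 7: 9510 * 0.944 = 8977
Net migration: Band 3 + 240 → 4065; Band 7 − 560 → 8417
Population now: 0–9=3151, 10–19=4175, 20–29=4065, 30–39=6838, 40–49=9073, 50–59=8249, 60–69=8417
Period 4:
Births: 4065 * 0.428 = 1740
Band 2: 3151 * 0.959 = 3022
Band 3: 4175 * 0.946 = 3950
Band 4: 4065 * 0.929 = 3776
Band 5: 6838 * 0.96 = 6564
Band 6: 9073 * 0.939 = 8520
Band 7: 8249 * 0.944 = 7787
Net migration: Band 3 + 240 → 4190; Band 7 − 560 → 7227
Population now: 0–9=1740, 10–19=3022, 20–29=4190, 30–39=3776, 40–49=6564, 50–59=8520, 60–69=7227
Scenario A total after 4 periods: 35039
Scenario B projection —
Period 1:
Births: 9850 * 0.398 = 3920
Band 2: 7850 * 0.959 = 7528
Band 3: 10500 * 0.946 = 9933
Band 4: 9850 * 0.929 = 9151
Band 5: 10550 * 0.96 = 10128
Band 6: 6850 * 0.939 = 6432
Band 7: 10900 * 0.944 = 10290
Net migration: Band 3 + 240 → 10173; Band 7 − 560 → 9730
Population now: 0–9=3920, 10–19=7528, 20–29=10173, 30–39=9151, 40–49=10128, 50–59=6432, 60–69=9730
Period 2:
Births: 10173 * 0.398 = 4049
Band 2: 3920 * 0.959 = 3759
Band 3: 7528 * 0.946 = 7121
Band 4: 10173 * 0.929 = 9451
Band 5: 9151 * 0.96 = 8785
Band 6: 10128 * 0.939 = 9510
Band 7: 6432 * 0.944 = 6072
Net migration: Band 3 + 240 → 7361; Band 7 − 560 → 5512
Population now: 0–9=4049, 10–19=3759, 20–29=7361, 30–39=9451, 40–49=8785, 50–59=9510, 60–69=5512
Period 3:
Births: 7361 * 0.398 = 2930
Band 2: 4049 * 0.959 = 3883
Band 3: 3759 * 0.946 = 3556
Band 4: 7361 * 0.929 = 6838
Band 5: 9451 * 0.96 = 9073
Band 6: 8785 * 0.939 = 8249
Band 7: 9510 * 0.944 = 8977
Net migration: Band 3 + 240 → 3796; Band 7 − 560 → 8417
Population now: 0–9=2930, 10–19=3883, 20–29=3796, 30–39=6838, 40–49=9073, 50–59=8249, 60–69=8417
Period 4:
Births: 3796 * 0.398 = 1511
Band 2: 2930 * 0.959 = 2810
Band 3: 3883 * 0.946 = 3673
Band 4: 3796 * 0.929 = 3526
Band 5: 6838 * 0.96 = 6564
Band 6: 9073 * 0.939 = 8520
Band 7: 8249 * 0.944 = 7787
Net migration: Band 3 + 240 → 3913; Band 7 − 560 → 7227
Population now: 0–9=1511, 10–19=2810, 20–29=3913, 30–39=3526, 40–49=6564, 50–59=8520, 60–69=7227
Scenario B total after 4 periods: 34071
Difference B − A = 34071 − 35039 = -968

-968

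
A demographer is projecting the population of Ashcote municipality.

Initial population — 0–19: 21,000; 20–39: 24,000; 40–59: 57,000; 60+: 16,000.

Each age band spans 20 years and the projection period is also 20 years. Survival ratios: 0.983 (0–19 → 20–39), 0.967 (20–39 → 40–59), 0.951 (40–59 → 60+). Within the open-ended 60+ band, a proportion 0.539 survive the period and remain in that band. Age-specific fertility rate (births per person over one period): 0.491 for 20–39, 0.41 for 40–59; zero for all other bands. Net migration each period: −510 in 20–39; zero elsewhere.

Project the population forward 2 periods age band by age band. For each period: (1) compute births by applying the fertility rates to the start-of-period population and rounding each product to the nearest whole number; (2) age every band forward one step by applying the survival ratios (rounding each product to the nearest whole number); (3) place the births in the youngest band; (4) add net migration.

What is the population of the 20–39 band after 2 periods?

Period 1.
Births: 24000 × 0.491 = 11784 ; 57000 × 0.41 = 23370 → 35154
20–39: 21000 × 0.983 = 20643
40–59: 24000 × 0.967 = 23208
60+: 57000 × 0.951 + 16000 × 0.539 = 54207 + 8624 = 62831
Net migration: 20–39 − 510 → 20133
Giving 35154 / 20133 / 23208 / 62831.
Period 2.
Births: 20133 × 0.491 = 9885 ; 23208 × 0.41 = 9515 → 19400
20–39: 35154 × 0.983 = 34556
40–59: 20133 × 0.967 = 19469
60+: 23208 × 0.951 + 62831 × 0.539 = 22071 + 33866 = 55937
Net migration: 20–39 − 510 → 34046
Giving 19400 / 34046 / 19469 / 55937.

34046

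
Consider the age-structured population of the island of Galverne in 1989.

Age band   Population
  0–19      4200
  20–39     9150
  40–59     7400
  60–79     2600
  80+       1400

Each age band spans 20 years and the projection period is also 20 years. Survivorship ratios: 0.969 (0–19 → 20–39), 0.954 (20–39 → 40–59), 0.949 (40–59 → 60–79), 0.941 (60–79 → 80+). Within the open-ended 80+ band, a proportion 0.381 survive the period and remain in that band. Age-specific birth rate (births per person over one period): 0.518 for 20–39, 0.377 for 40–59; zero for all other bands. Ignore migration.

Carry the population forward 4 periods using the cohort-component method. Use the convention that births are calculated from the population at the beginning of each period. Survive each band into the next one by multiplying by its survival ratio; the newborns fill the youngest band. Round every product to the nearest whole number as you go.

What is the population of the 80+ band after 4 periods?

7562

Period 1:
Births: 9150 * 0.518 = 4740  |  7400 * 0.377 = 2790 — total 7530
20–39: 4200 * 0.969 = 4070
40–59: 9150 * 0.954 = 8729
60–79: 7400 * 0.949 = 7023
80+: 2600 * 0.941 + 1400 * 0.381 = 2447 + 533 = 2980
Giving 7530 / 4070 / 8729 / 7023 / 2980.
Period 2:
Births: 4070 * 0.518 = 2108  |  8729 * 0.377 = 3291 — total 5399
20–39: 7530 * 0.969 = 7297
40–59: 4070 * 0.954 = 3883
60–79: 8729 * 0.949 = 8284
80+: 7023 * 0.941 + 2980 * 0.381 = 6609 + 1135 = 7744
Giving 5399 / 7297 / 3883 / 8284 / 7744.
Period 3:
Births: 7297 * 0.518 = 3780  |  3883 * 0.377 = 1464 — total 5244
20–39: 5399 * 0.969 = 5232
40–59: 7297 * 0.954 = 6961
60–79: 3883 * 0.949 = 3685
80+: 8284 * 0.941 + 7744 * 0.381 = 7795 + 2950 = 10745
Giving 5244 / 5232 / 6961 / 3685 / 10745.
Period 4:
Births: 5232 * 0.518 = 2710  |  6961 * 0.377 = 2624 — total 5334
20–39: 5244 * 0.969 = 5081
40–59: 5232 * 0.954 = 4991
60–79: 6961 * 0.949 = 6606
80+: 3685 * 0.941 + 10745 * 0.381 = 3468 + 4094 = 7562
Giving 5334 / 5081 / 4991 / 6606 / 7562.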